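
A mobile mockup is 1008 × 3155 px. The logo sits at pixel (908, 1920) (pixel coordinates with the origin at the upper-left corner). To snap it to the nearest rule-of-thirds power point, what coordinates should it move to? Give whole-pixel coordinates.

Third lines: x ∈ {336, 672}, y ∈ {1052, 2103}.
908 is closer to x = 672; 1920 is closer to y = 2103.
So the nearest intersection is the lower-right power point.

x = 672 px, y = 2103 px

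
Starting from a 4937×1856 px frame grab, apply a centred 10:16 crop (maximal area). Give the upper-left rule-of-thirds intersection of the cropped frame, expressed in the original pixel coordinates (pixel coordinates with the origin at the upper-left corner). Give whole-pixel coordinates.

x = 2275 px, y = 619 px

4937/1856 > 10/16, so the 10:16 crop keeps the full height 1856 and trims width to 1856 × 10/16 = 1160.00 px.
Left offset = (4937 − 1160.00)/2 = 1888.50 px; top offset = 0.
Upper-left is one-third across and one-third down within the crop:
x = 1888.50 + 1 × 1160.00/3 ≈ 2275; y = 0.00 + 1 × 1856.00/3 ≈ 619.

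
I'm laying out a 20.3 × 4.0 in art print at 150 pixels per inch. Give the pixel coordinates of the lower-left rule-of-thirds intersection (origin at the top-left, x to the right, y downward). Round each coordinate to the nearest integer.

In pixels the canvas is 20.3 × 150 = 3045 wide and 4.0 × 150 = 600 tall.
The lower-left point is one-third across and two-thirds down:
x = 1 × 3045/3 ≈ 1015; y = 2 × 600/3 ≈ 400.

(1015, 400)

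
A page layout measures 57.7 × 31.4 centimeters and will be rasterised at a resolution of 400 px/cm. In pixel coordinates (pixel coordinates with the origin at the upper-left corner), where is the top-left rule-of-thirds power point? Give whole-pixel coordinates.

x = 7693 px, y = 4187 px

In pixels the canvas is 57.7 × 400 = 23080 wide and 31.4 × 400 = 12560 tall.
The top-left point is one-third across and one-third down:
x = 1 × 23080/3 ≈ 7693; y = 1 × 12560/3 ≈ 4187.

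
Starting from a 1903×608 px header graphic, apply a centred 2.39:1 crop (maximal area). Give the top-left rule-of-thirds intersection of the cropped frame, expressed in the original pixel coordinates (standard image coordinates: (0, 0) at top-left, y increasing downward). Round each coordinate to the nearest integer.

x = 709 px, y = 203 px

1903/608 > 2.39/1, so the 2.39:1 crop keeps the full height 608 and trims width to 608 × 2.39/1 = 1453.12 px.
Left offset = (1903 − 1453.12)/2 = 224.94 px; top offset = 0.
Top-left is one-third across and one-third down within the crop:
x = 224.94 + 1 × 1453.12/3 ≈ 709; y = 0.00 + 1 × 608.00/3 ≈ 203.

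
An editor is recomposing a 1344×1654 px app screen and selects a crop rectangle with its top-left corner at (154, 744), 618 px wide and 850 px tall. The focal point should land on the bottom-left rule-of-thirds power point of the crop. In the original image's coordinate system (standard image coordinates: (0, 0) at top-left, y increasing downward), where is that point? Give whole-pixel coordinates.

(360, 1311)

One third of the crop width 618 is 206.00 px.
One third of the crop height 850 is 283.33 px.
The bottom-left point is one-third across and two-thirds down within the crop:
x = 154 + 1 × 206.00 ≈ 360; y = 744 + 2 × 283.33 ≈ 1311.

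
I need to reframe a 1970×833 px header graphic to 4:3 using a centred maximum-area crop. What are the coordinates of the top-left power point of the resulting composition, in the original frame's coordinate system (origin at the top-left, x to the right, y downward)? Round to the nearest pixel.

1970/833 > 4/3, so the 4:3 crop keeps the full height 833 and trims width to 833 × 4/3 = 1110.67 px.
Left offset = (1970 − 1110.67)/2 = 429.67 px; top offset = 0.
Top-left is one-third across and one-third down within the crop:
x = 429.67 + 1 × 1110.67/3 ≈ 800; y = 0.00 + 1 × 833.00/3 ≈ 278.

x = 800 px, y = 278 px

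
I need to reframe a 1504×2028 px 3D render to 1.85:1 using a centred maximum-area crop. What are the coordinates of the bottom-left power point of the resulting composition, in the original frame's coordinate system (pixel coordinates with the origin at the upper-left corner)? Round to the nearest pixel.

x = 501 px, y = 1149 px

1504/2028 < 1.85/1, so the 1.85:1 crop keeps the full width 1504 and trims height to 1504 × 1/1.85 = 812.97 px.
Top offset = (2028 − 812.97)/2 = 607.51 px; left offset = 0.
Bottom-left is one-third across and two-thirds down within the crop:
x = 0.00 + 1 × 1504.00/3 ≈ 501; y = 607.51 + 2 × 812.97/3 ≈ 1149.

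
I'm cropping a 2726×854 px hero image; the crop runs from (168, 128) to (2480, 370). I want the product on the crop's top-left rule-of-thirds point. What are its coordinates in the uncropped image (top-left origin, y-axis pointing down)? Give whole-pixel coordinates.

Crop width = 2480 − 168 = 2312 px; one third is 770.67 px.
Crop height = 370 − 128 = 242 px; one third is 80.67 px.
The top-left point is one-third across and one-third down within the crop:
x = 168 + 1 × 770.67 ≈ 939; y = 128 + 1 × 80.67 ≈ 209.

x = 939 px, y = 209 px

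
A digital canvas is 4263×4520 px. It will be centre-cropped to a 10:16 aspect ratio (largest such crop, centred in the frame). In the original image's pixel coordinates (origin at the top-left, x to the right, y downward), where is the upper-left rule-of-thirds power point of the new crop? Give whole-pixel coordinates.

4263/4520 > 10/16, so the 10:16 crop keeps the full height 4520 and trims width to 4520 × 10/16 = 2825.00 px.
Left offset = (4263 − 2825.00)/2 = 719.00 px; top offset = 0.
Upper-left is one-third across and one-third down within the crop:
x = 719.00 + 1 × 2825.00/3 ≈ 1661; y = 0.00 + 1 × 4520.00/3 ≈ 1507.

(1661, 1507)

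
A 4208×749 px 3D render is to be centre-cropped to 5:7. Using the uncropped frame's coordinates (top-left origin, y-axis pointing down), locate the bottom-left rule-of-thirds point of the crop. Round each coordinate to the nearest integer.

x = 2015 px, y = 499 px

4208/749 > 5/7, so the 5:7 crop keeps the full height 749 and trims width to 749 × 5/7 = 535.00 px.
Left offset = (4208 − 535.00)/2 = 1836.50 px; top offset = 0.
Bottom-left is one-third across and two-thirds down within the crop:
x = 1836.50 + 1 × 535.00/3 ≈ 2015; y = 0.00 + 2 × 749.00/3 ≈ 499.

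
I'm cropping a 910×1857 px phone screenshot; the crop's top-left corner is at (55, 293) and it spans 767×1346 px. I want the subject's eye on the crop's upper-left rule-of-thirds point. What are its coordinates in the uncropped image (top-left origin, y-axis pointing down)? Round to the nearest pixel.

One third of the crop width 767 is 255.67 px.
One third of the crop height 1346 is 448.67 px.
The upper-left point is one-third across and one-third down within the crop:
x = 55 + 1 × 255.67 ≈ 311; y = 293 + 1 × 448.67 ≈ 742.

x = 311 px, y = 742 px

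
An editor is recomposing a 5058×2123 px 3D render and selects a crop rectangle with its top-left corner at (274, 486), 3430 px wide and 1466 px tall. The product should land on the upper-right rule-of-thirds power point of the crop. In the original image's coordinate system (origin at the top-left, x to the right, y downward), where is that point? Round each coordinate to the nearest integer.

(2561, 975)

One third of the crop width 3430 is 1143.33 px.
One third of the crop height 1466 is 488.67 px.
The upper-right point is two-thirds across and one-third down within the crop:
x = 274 + 2 × 1143.33 ≈ 2561; y = 486 + 1 × 488.67 ≈ 975.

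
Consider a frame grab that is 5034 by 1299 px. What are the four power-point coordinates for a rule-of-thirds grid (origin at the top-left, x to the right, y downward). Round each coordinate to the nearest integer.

(1678, 433), (3356, 433), (1678, 866), (3356, 866)

One third of 5034 is 1678; one third of 1299 is 433.
Vertical third lines at x = 1678 and x = 3356; horizontal third lines at y = 433 and y = 866.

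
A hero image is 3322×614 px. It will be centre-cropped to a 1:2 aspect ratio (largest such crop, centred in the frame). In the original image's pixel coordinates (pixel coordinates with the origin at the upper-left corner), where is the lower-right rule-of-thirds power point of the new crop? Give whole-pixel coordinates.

3322/614 > 1/2, so the 1:2 crop keeps the full height 614 and trims width to 614 × 1/2 = 307.00 px.
Left offset = (3322 − 307.00)/2 = 1507.50 px; top offset = 0.
Lower-right is two-thirds across and two-thirds down within the crop:
x = 1507.50 + 2 × 307.00/3 ≈ 1712; y = 0.00 + 2 × 614.00/3 ≈ 409.

x = 1712 px, y = 409 px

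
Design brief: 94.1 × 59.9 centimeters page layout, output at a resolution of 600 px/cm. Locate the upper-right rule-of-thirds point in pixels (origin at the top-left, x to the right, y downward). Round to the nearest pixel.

In pixels the canvas is 94.1 × 600 = 56460 wide and 59.9 × 600 = 35940 tall.
The upper-right point is two-thirds across and one-third down:
x = 2 × 56460/3 ≈ 37640; y = 1 × 35940/3 ≈ 11980.

x = 37640 px, y = 11980 px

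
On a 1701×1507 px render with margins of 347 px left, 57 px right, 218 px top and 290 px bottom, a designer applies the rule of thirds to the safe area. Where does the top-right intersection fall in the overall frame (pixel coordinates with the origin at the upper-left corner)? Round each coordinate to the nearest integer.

Content width = 1701 − 347 − 57 = 1297 px; content height = 1507 − 218 − 290 = 999 px.
Top-right is two-thirds across and one-third down within the safe area.
x = 347 + 2 × 1297/3 = 347 + 864.67 ≈ 1212
y = 218 + 1 × 999/3 = 218 + 333.00 ≈ 551

(1212, 551)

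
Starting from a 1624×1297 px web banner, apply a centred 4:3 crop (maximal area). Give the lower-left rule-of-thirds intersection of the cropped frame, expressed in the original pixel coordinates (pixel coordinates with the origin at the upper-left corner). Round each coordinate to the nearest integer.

1624/1297 < 4/3, so the 4:3 crop keeps the full width 1624 and trims height to 1624 × 3/4 = 1218.00 px.
Top offset = (1297 − 1218.00)/2 = 39.50 px; left offset = 0.
Lower-left is one-third across and two-thirds down within the crop:
x = 0.00 + 1 × 1624.00/3 ≈ 541; y = 39.50 + 2 × 1218.00/3 ≈ 852.

(541, 852)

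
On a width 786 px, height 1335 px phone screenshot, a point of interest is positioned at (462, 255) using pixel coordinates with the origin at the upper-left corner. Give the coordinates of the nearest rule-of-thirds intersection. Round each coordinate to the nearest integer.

Third lines: x ∈ {262, 524}, y ∈ {445, 890}.
462 is closer to x = 524; 255 is closer to y = 445.
So the nearest intersection is the upper-right power point.

(524, 445)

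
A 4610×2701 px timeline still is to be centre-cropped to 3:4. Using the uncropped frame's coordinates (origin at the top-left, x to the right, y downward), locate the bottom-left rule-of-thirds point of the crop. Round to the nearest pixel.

4610/2701 > 3/4, so the 3:4 crop keeps the full height 2701 and trims width to 2701 × 3/4 = 2025.75 px.
Left offset = (4610 − 2025.75)/2 = 1292.12 px; top offset = 0.
Bottom-left is one-third across and two-thirds down within the crop:
x = 1292.12 + 1 × 2025.75/3 ≈ 1967; y = 0.00 + 2 × 2701.00/3 ≈ 1801.

x = 1967 px, y = 1801 px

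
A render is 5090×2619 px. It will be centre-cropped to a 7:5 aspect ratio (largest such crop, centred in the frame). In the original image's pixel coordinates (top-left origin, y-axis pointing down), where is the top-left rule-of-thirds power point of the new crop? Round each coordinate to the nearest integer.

5090/2619 > 7/5, so the 7:5 crop keeps the full height 2619 and trims width to 2619 × 7/5 = 3666.60 px.
Left offset = (5090 − 3666.60)/2 = 711.70 px; top offset = 0.
Top-left is one-third across and one-third down within the crop:
x = 711.70 + 1 × 3666.60/3 ≈ 1934; y = 0.00 + 1 × 2619.00/3 ≈ 873.

x = 1934 px, y = 873 px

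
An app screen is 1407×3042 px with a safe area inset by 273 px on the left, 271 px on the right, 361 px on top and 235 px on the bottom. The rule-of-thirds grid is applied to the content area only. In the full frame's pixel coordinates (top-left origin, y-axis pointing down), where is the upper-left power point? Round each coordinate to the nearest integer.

x = 561 px, y = 1176 px

Content width = 1407 − 273 − 271 = 863 px; content height = 3042 − 361 − 235 = 2446 px.
Upper-left is one-third across and one-third down within the content area.
x = 273 + 1 × 863/3 = 273 + 287.67 ≈ 561
y = 361 + 1 × 2446/3 = 361 + 815.33 ≈ 1176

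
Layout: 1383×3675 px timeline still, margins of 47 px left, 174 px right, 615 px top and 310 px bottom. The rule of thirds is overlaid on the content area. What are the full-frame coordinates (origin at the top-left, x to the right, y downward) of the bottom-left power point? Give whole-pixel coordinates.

Content width = 1383 − 47 − 174 = 1162 px; content height = 3675 − 615 − 310 = 2750 px.
Bottom-left is one-third across and two-thirds down within the content area.
x = 47 + 1 × 1162/3 = 47 + 387.33 ≈ 434
y = 615 + 2 × 2750/3 = 615 + 1833.33 ≈ 2448

(434, 2448)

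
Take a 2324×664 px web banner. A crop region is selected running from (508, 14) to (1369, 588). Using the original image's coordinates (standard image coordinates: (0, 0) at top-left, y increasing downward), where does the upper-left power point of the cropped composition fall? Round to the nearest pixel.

Crop width = 1369 − 508 = 861 px; one third is 287.00 px.
Crop height = 588 − 14 = 574 px; one third is 191.33 px.
The upper-left point is one-third across and one-third down within the crop:
x = 508 + 1 × 287.00 ≈ 795; y = 14 + 1 × 191.33 ≈ 205.

(795, 205)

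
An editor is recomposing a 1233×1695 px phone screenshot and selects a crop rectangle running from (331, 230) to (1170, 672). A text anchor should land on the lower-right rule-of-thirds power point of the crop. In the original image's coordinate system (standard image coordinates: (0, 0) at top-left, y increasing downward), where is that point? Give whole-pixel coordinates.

Crop width = 1170 − 331 = 839 px; one third is 279.67 px.
Crop height = 672 − 230 = 442 px; one third is 147.33 px.
The lower-right point is two-thirds across and two-thirds down within the crop:
x = 331 + 2 × 279.67 ≈ 890; y = 230 + 2 × 147.33 ≈ 525.

x = 890 px, y = 525 px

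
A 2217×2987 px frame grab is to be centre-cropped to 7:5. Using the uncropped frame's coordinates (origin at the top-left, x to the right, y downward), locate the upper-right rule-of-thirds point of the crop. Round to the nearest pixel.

x = 1478 px, y = 1230 px

2217/2987 < 7/5, so the 7:5 crop keeps the full width 2217 and trims height to 2217 × 5/7 = 1583.57 px.
Top offset = (2987 − 1583.57)/2 = 701.71 px; left offset = 0.
Upper-right is two-thirds across and one-third down within the crop:
x = 0.00 + 2 × 2217.00/3 ≈ 1478; y = 701.71 + 1 × 1583.57/3 ≈ 1230.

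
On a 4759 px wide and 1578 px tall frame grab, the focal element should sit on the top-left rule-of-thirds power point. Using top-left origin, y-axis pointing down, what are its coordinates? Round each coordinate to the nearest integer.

The top-left point sits one-third of the way across and one-third of the way down.
x = 1 × 4759/3 ≈ 1586; y = 1 × 1578/3 ≈ 526.

(1586, 526)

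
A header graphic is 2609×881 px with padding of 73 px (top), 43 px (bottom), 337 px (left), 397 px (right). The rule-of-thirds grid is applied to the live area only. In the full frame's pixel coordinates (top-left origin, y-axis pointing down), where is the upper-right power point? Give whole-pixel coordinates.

x = 1587 px, y = 328 px

Content width = 2609 − 337 − 397 = 1875 px; content height = 881 − 73 − 43 = 765 px.
Upper-right is two-thirds across and one-third down within the live area.
x = 337 + 2 × 1875/3 = 337 + 1250.00 ≈ 1587
y = 73 + 1 × 765/3 = 73 + 255.00 ≈ 328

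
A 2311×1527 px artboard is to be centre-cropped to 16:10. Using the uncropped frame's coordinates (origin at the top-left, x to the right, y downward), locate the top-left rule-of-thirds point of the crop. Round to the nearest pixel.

2311/1527 < 16/10, so the 16:10 crop keeps the full width 2311 and trims height to 2311 × 10/16 = 1444.38 px.
Top offset = (1527 − 1444.38)/2 = 41.31 px; left offset = 0.
Top-left is one-third across and one-third down within the crop:
x = 0.00 + 1 × 2311.00/3 ≈ 770; y = 41.31 + 1 × 1444.38/3 ≈ 523.

(770, 523)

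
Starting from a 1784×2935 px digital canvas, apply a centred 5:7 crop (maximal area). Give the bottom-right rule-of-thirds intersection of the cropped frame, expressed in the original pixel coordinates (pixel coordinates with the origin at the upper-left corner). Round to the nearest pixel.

1784/2935 < 5/7, so the 5:7 crop keeps the full width 1784 and trims height to 1784 × 7/5 = 2497.60 px.
Top offset = (2935 − 2497.60)/2 = 218.70 px; left offset = 0.
Bottom-right is two-thirds across and two-thirds down within the crop:
x = 0.00 + 2 × 1784.00/3 ≈ 1189; y = 218.70 + 2 × 2497.60/3 ≈ 1884.

x = 1189 px, y = 1884 px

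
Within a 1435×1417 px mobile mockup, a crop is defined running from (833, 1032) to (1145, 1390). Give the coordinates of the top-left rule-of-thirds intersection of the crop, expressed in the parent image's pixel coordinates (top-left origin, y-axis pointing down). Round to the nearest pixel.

x = 937 px, y = 1151 px

Crop width = 1145 − 833 = 312 px; one third is 104.00 px.
Crop height = 1390 − 1032 = 358 px; one third is 119.33 px.
The top-left point is one-third across and one-third down within the crop:
x = 833 + 1 × 104.00 ≈ 937; y = 1032 + 1 × 119.33 ≈ 1151.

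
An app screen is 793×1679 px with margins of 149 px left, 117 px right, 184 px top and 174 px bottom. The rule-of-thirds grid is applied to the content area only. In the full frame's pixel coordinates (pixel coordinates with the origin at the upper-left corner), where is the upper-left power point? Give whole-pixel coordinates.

x = 325 px, y = 624 px

Content width = 793 − 149 − 117 = 527 px; content height = 1679 − 184 − 174 = 1321 px.
Upper-left is one-third across and one-third down within the content area.
x = 149 + 1 × 527/3 = 149 + 175.67 ≈ 325
y = 184 + 1 × 1321/3 = 184 + 440.33 ≈ 624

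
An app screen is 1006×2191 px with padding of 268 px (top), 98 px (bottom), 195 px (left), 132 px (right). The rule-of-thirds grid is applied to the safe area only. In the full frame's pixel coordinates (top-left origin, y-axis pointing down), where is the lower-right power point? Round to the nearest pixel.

(648, 1485)

Content width = 1006 − 195 − 132 = 679 px; content height = 2191 − 268 − 98 = 1825 px.
Lower-right is two-thirds across and two-thirds down within the safe area.
x = 195 + 2 × 679/3 = 195 + 452.67 ≈ 648
y = 268 + 2 × 1825/3 = 268 + 1216.67 ≈ 1485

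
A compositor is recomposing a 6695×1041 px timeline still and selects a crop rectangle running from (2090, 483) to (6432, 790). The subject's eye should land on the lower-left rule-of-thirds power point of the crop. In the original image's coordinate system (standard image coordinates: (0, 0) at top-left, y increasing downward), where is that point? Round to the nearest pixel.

x = 3537 px, y = 688 px

Crop width = 6432 − 2090 = 4342 px; one third is 1447.33 px.
Crop height = 790 − 483 = 307 px; one third is 102.33 px.
The lower-left point is one-third across and two-thirds down within the crop:
x = 2090 + 1 × 1447.33 ≈ 3537; y = 483 + 2 × 102.33 ≈ 688.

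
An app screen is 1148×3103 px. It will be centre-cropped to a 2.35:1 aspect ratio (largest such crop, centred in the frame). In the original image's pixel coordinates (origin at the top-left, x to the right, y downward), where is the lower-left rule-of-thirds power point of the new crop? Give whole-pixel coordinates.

1148/3103 < 2.35/1, so the 2.35:1 crop keeps the full width 1148 and trims height to 1148 × 1/2.35 = 488.51 px.
Top offset = (3103 − 488.51)/2 = 1307.24 px; left offset = 0.
Lower-left is one-third across and two-thirds down within the crop:
x = 0.00 + 1 × 1148.00/3 ≈ 383; y = 1307.24 + 2 × 488.51/3 ≈ 1633.

x = 383 px, y = 1633 px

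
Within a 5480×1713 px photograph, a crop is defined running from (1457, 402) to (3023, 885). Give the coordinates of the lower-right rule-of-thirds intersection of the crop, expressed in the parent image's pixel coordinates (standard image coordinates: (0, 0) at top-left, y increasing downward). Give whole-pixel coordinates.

x = 2501 px, y = 724 px

Crop width = 3023 − 1457 = 1566 px; one third is 522.00 px.
Crop height = 885 − 402 = 483 px; one third is 161.00 px.
The lower-right point is two-thirds across and two-thirds down within the crop:
x = 1457 + 2 × 522.00 ≈ 2501; y = 402 + 2 × 161.00 ≈ 724.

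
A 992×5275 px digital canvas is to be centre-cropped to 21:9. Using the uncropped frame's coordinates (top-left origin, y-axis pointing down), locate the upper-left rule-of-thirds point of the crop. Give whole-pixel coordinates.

992/5275 < 21/9, so the 21:9 crop keeps the full width 992 and trims height to 992 × 9/21 = 425.14 px.
Top offset = (5275 − 425.14)/2 = 2424.93 px; left offset = 0.
Upper-left is one-third across and one-third down within the crop:
x = 0.00 + 1 × 992.00/3 ≈ 331; y = 2424.93 + 1 × 425.14/3 ≈ 2567.

(331, 2567)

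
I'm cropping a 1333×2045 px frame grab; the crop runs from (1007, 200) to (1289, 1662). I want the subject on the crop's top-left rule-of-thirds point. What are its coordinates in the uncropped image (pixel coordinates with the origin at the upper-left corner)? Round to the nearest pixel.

Crop width = 1289 − 1007 = 282 px; one third is 94.00 px.
Crop height = 1662 − 200 = 1462 px; one third is 487.33 px.
The top-left point is one-third across and one-third down within the crop:
x = 1007 + 1 × 94.00 ≈ 1101; y = 200 + 1 × 487.33 ≈ 687.

x = 1101 px, y = 687 px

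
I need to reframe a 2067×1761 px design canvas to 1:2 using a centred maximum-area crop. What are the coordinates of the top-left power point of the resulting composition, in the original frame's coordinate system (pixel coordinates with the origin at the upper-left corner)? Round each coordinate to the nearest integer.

x = 887 px, y = 587 px

2067/1761 > 1/2, so the 1:2 crop keeps the full height 1761 and trims width to 1761 × 1/2 = 880.50 px.
Left offset = (2067 − 880.50)/2 = 593.25 px; top offset = 0.
Top-left is one-third across and one-third down within the crop:
x = 593.25 + 1 × 880.50/3 ≈ 887; y = 0.00 + 1 × 1761.00/3 ≈ 587.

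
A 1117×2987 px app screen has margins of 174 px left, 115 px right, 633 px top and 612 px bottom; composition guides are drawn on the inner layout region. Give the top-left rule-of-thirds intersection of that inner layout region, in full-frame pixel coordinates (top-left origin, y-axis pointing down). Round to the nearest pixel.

(450, 1214)

Content width = 1117 − 174 − 115 = 828 px; content height = 2987 − 633 − 612 = 1742 px.
Top-left is one-third across and one-third down within the inner layout region.
x = 174 + 1 × 828/3 = 174 + 276.00 ≈ 450
y = 633 + 1 × 1742/3 = 633 + 580.67 ≈ 1214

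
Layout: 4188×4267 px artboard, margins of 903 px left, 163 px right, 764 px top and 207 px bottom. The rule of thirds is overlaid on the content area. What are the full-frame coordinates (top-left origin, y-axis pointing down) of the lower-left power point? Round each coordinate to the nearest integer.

x = 1944 px, y = 2961 px

Content width = 4188 − 903 − 163 = 3122 px; content height = 4267 − 764 − 207 = 3296 px.
Lower-left is one-third across and two-thirds down within the content area.
x = 903 + 1 × 3122/3 = 903 + 1040.67 ≈ 1944
y = 764 + 2 × 3296/3 = 764 + 2197.33 ≈ 2961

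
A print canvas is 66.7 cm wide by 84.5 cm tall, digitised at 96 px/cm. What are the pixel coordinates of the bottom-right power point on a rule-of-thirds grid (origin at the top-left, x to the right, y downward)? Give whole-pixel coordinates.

In pixels the canvas is 66.7 × 96 = 6403.2 wide and 84.5 × 96 = 8112 tall.
The bottom-right point is two-thirds across and two-thirds down:
x = 2 × 6403.2/3 ≈ 4269; y = 2 × 8112/3 ≈ 5408.

(4269, 5408)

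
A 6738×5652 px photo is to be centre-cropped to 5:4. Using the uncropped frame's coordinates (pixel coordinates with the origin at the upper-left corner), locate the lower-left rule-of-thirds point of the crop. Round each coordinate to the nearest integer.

(2246, 3724)

6738/5652 < 5/4, so the 5:4 crop keeps the full width 6738 and trims height to 6738 × 4/5 = 5390.40 px.
Top offset = (5652 − 5390.40)/2 = 130.80 px; left offset = 0.
Lower-left is one-third across and two-thirds down within the crop:
x = 0.00 + 1 × 6738.00/3 ≈ 2246; y = 130.80 + 2 × 5390.40/3 ≈ 3724.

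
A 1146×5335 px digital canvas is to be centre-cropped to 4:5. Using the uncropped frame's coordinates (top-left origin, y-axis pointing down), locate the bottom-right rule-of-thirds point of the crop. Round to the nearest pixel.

1146/5335 < 4/5, so the 4:5 crop keeps the full width 1146 and trims height to 1146 × 5/4 = 1432.50 px.
Top offset = (5335 − 1432.50)/2 = 1951.25 px; left offset = 0.
Bottom-right is two-thirds across and two-thirds down within the crop:
x = 0.00 + 2 × 1146.00/3 ≈ 764; y = 1951.25 + 2 × 1432.50/3 ≈ 2906.

x = 764 px, y = 2906 px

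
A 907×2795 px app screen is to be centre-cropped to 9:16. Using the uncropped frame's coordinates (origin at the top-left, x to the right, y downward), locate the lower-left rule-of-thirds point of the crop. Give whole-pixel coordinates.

(302, 1666)

907/2795 < 9/16, so the 9:16 crop keeps the full width 907 and trims height to 907 × 16/9 = 1612.44 px.
Top offset = (2795 − 1612.44)/2 = 591.28 px; left offset = 0.
Lower-left is one-third across and two-thirds down within the crop:
x = 0.00 + 1 × 907.00/3 ≈ 302; y = 591.28 + 2 × 1612.44/3 ≈ 1666.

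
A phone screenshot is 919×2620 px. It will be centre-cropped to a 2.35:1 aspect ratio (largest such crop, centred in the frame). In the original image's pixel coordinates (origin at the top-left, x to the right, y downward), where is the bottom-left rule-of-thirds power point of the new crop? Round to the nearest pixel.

(306, 1375)

919/2620 < 2.35/1, so the 2.35:1 crop keeps the full width 919 and trims height to 919 × 1/2.35 = 391.06 px.
Top offset = (2620 − 391.06)/2 = 1114.47 px; left offset = 0.
Bottom-left is one-third across and two-thirds down within the crop:
x = 0.00 + 1 × 919.00/3 ≈ 306; y = 1114.47 + 2 × 391.06/3 ≈ 1375.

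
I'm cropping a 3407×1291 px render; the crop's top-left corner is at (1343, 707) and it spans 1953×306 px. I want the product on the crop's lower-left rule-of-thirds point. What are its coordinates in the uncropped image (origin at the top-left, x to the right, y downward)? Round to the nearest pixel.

(1994, 911)

One third of the crop width 1953 is 651.00 px.
One third of the crop height 306 is 102.00 px.
The lower-left point is one-third across and two-thirds down within the crop:
x = 1343 + 1 × 651.00 ≈ 1994; y = 707 + 2 × 102.00 ≈ 911.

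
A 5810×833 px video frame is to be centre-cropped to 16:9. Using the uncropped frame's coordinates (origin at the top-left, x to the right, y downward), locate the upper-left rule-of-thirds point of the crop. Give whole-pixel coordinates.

5810/833 > 16/9, so the 16:9 crop keeps the full height 833 and trims width to 833 × 16/9 = 1480.89 px.
Left offset = (5810 − 1480.89)/2 = 2164.56 px; top offset = 0.
Upper-left is one-third across and one-third down within the crop:
x = 2164.56 + 1 × 1480.89/3 ≈ 2658; y = 0.00 + 1 × 833.00/3 ≈ 278.

x = 2658 px, y = 278 px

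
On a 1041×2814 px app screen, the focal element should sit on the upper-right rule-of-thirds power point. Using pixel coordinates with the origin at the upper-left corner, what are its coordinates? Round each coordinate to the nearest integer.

x = 694 px, y = 938 px

The upper-right point sits two-thirds of the way across and one-third of the way down.
x = 2 × 1041/3 ≈ 694; y = 1 × 2814/3 ≈ 938.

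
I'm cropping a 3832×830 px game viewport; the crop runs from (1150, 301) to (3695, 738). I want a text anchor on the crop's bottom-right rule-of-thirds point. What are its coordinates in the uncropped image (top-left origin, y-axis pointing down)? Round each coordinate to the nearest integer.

(2847, 592)

Crop width = 3695 − 1150 = 2545 px; one third is 848.33 px.
Crop height = 738 − 301 = 437 px; one third is 145.67 px.
The bottom-right point is two-thirds across and two-thirds down within the crop:
x = 1150 + 2 × 848.33 ≈ 2847; y = 301 + 2 × 145.67 ≈ 592.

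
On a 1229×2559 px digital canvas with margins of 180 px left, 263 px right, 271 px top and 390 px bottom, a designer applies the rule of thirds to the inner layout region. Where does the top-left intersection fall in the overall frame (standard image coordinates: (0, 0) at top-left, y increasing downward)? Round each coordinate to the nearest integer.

Content width = 1229 − 180 − 263 = 786 px; content height = 2559 − 271 − 390 = 1898 px.
Top-left is one-third across and one-third down within the inner layout region.
x = 180 + 1 × 786/3 = 180 + 262.00 ≈ 442
y = 271 + 1 × 1898/3 = 271 + 632.67 ≈ 904

x = 442 px, y = 904 px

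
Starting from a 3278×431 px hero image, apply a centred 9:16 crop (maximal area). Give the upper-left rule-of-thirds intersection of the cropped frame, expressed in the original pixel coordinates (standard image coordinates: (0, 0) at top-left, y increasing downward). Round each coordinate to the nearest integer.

x = 1599 px, y = 144 px

3278/431 > 9/16, so the 9:16 crop keeps the full height 431 and trims width to 431 × 9/16 = 242.44 px.
Left offset = (3278 − 242.44)/2 = 1517.78 px; top offset = 0.
Upper-left is one-third across and one-third down within the crop:
x = 1517.78 + 1 × 242.44/3 ≈ 1599; y = 0.00 + 1 × 431.00/3 ≈ 144.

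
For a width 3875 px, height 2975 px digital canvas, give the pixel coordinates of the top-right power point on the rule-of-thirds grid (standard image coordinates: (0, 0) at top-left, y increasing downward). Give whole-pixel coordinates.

The top-right point sits two-thirds of the way across and one-third of the way down.
x = 2 × 3875/3 ≈ 2583; y = 1 × 2975/3 ≈ 992.

(2583, 992)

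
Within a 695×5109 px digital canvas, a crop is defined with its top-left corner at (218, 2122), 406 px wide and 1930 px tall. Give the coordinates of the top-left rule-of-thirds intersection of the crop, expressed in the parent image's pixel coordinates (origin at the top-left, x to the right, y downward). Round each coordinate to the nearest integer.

One third of the crop width 406 is 135.33 px.
One third of the crop height 1930 is 643.33 px.
The top-left point is one-third across and one-third down within the crop:
x = 218 + 1 × 135.33 ≈ 353; y = 2122 + 1 × 643.33 ≈ 2765.

x = 353 px, y = 2765 px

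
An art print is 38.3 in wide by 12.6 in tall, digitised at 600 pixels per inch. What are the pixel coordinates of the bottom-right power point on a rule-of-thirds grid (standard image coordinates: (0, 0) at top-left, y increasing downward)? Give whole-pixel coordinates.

In pixels the canvas is 38.3 × 600 = 22980 wide and 12.6 × 600 = 7560 tall.
The bottom-right point is two-thirds across and two-thirds down:
x = 2 × 22980/3 ≈ 15320; y = 2 × 7560/3 ≈ 5040.

x = 15320 px, y = 5040 px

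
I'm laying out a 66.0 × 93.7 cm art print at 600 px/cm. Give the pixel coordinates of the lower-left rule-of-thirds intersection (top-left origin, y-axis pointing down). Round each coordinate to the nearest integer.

(13200, 37480)

In pixels the canvas is 66.0 × 600 = 39600 wide and 93.7 × 600 = 56220 tall.
The lower-left point is one-third across and two-thirds down:
x = 1 × 39600/3 ≈ 13200; y = 2 × 56220/3 ≈ 37480.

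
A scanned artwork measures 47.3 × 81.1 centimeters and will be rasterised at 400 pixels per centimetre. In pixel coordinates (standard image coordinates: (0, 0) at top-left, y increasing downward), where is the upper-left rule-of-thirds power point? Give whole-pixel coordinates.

In pixels the canvas is 47.3 × 400 = 18920 wide and 81.1 × 400 = 32440 tall.
The upper-left point is one-third across and one-third down:
x = 1 × 18920/3 ≈ 6307; y = 1 × 32440/3 ≈ 10813.

x = 6307 px, y = 10813 px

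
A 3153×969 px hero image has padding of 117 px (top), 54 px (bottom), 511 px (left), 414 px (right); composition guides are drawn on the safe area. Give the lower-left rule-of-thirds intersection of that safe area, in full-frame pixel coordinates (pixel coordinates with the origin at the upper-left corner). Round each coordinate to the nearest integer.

Content width = 3153 − 511 − 414 = 2228 px; content height = 969 − 117 − 54 = 798 px.
Lower-left is one-third across and two-thirds down within the safe area.
x = 511 + 1 × 2228/3 = 511 + 742.67 ≈ 1254
y = 117 + 2 × 798/3 = 117 + 532.00 ≈ 649

x = 1254 px, y = 649 px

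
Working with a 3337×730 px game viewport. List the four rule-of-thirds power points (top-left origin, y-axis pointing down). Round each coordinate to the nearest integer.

One third of 3337 is 1112.33; one third of 730 is 243.33.
Vertical third lines at x = 1112 and x = 2225; horizontal third lines at y = 243 and y = 487.

(1112, 243), (2225, 243), (1112, 487), (2225, 487)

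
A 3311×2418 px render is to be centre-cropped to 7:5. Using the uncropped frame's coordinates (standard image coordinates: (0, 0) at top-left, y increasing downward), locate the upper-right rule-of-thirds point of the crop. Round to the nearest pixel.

(2207, 815)

3311/2418 < 7/5, so the 7:5 crop keeps the full width 3311 and trims height to 3311 × 5/7 = 2365.00 px.
Top offset = (2418 − 2365.00)/2 = 26.50 px; left offset = 0.
Upper-right is two-thirds across and one-third down within the crop:
x = 0.00 + 2 × 3311.00/3 ≈ 2207; y = 26.50 + 1 × 2365.00/3 ≈ 815.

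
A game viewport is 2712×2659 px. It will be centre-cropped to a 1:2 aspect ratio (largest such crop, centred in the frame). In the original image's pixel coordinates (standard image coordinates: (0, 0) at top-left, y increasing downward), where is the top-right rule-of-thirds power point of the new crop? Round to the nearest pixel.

2712/2659 > 1/2, so the 1:2 crop keeps the full height 2659 and trims width to 2659 × 1/2 = 1329.50 px.
Left offset = (2712 − 1329.50)/2 = 691.25 px; top offset = 0.
Top-right is two-thirds across and one-third down within the crop:
x = 691.25 + 2 × 1329.50/3 ≈ 1578; y = 0.00 + 1 × 2659.00/3 ≈ 886.

x = 1578 px, y = 886 px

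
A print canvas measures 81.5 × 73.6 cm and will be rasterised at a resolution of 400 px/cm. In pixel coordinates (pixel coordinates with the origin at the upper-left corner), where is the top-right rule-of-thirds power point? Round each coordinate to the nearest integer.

In pixels the canvas is 81.5 × 400 = 32600 wide and 73.6 × 400 = 29440 tall.
The top-right point is two-thirds across and one-third down:
x = 2 × 32600/3 ≈ 21733; y = 1 × 29440/3 ≈ 9813.

x = 21733 px, y = 9813 px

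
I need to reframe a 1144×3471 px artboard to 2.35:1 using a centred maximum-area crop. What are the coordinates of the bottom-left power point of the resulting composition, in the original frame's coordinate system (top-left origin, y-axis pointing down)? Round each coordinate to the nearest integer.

1144/3471 < 2.35/1, so the 2.35:1 crop keeps the full width 1144 and trims height to 1144 × 1/2.35 = 486.81 px.
Top offset = (3471 − 486.81)/2 = 1492.10 px; left offset = 0.
Bottom-left is one-third across and two-thirds down within the crop:
x = 0.00 + 1 × 1144.00/3 ≈ 381; y = 1492.10 + 2 × 486.81/3 ≈ 1817.

x = 381 px, y = 1817 px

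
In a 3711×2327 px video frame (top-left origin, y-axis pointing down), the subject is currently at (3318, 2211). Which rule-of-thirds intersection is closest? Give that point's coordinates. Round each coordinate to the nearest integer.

x = 2474 px, y = 1551 px

Third lines: x ∈ {1237, 2474}, y ∈ {776, 1551}.
3318 is closer to x = 2474; 2211 is closer to y = 1551.
So the nearest intersection is the lower-right power point.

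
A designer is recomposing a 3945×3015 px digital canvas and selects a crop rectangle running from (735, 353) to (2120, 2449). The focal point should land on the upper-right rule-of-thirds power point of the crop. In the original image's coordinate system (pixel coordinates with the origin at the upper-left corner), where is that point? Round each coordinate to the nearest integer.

x = 1658 px, y = 1052 px

Crop width = 2120 − 735 = 1385 px; one third is 461.67 px.
Crop height = 2449 − 353 = 2096 px; one third is 698.67 px.
The upper-right point is two-thirds across and one-third down within the crop:
x = 735 + 2 × 461.67 ≈ 1658; y = 353 + 1 × 698.67 ≈ 1052.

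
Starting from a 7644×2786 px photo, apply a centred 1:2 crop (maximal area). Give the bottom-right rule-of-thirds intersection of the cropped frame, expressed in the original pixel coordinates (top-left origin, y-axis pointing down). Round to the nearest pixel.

7644/2786 > 1/2, so the 1:2 crop keeps the full height 2786 and trims width to 2786 × 1/2 = 1393.00 px.
Left offset = (7644 − 1393.00)/2 = 3125.50 px; top offset = 0.
Bottom-right is two-thirds across and two-thirds down within the crop:
x = 3125.50 + 2 × 1393.00/3 ≈ 4054; y = 0.00 + 2 × 2786.00/3 ≈ 1857.

(4054, 1857)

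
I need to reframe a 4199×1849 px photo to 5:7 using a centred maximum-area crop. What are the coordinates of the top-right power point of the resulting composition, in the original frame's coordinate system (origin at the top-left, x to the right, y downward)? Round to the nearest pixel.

x = 2320 px, y = 616 px

4199/1849 > 5/7, so the 5:7 crop keeps the full height 1849 and trims width to 1849 × 5/7 = 1320.71 px.
Left offset = (4199 − 1320.71)/2 = 1439.14 px; top offset = 0.
Top-right is two-thirds across and one-third down within the crop:
x = 1439.14 + 2 × 1320.71/3 ≈ 2320; y = 0.00 + 1 × 1849.00/3 ≈ 616.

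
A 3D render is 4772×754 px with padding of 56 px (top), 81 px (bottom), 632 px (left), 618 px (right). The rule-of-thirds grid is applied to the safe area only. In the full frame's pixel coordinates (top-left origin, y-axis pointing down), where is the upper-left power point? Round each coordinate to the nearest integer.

(1806, 262)

Content width = 4772 − 632 − 618 = 3522 px; content height = 754 − 56 − 81 = 617 px.
Upper-left is one-third across and one-third down within the safe area.
x = 632 + 1 × 3522/3 = 632 + 1174.00 ≈ 1806
y = 56 + 1 × 617/3 = 56 + 205.67 ≈ 262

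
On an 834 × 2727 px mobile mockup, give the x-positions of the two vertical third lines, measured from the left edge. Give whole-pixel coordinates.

834 / 3 = 278, so the vertical lines sit at one and two thirds of 834.

278 px and 556 px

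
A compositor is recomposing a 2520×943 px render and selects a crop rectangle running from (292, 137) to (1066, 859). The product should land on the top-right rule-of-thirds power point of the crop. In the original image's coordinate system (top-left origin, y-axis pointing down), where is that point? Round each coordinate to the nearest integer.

(808, 378)

Crop width = 1066 − 292 = 774 px; one third is 258.00 px.
Crop height = 859 − 137 = 722 px; one third is 240.67 px.
The top-right point is two-thirds across and one-third down within the crop:
x = 292 + 2 × 258.00 ≈ 808; y = 137 + 1 × 240.67 ≈ 378.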